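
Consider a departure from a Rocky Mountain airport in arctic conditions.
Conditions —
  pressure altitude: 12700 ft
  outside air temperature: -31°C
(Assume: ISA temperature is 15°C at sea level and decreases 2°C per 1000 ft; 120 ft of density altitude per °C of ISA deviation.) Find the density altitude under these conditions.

10228 ft

ISA temperature at 12700 ft = 15 − 2 × (12700/1000) = -10.4°C.
ISA deviation = -31 − (-10.4) = -20.6°C.
Density altitude = 12700 + 120 × (-20.6) = 12700 + (-2472) = 10228 ft.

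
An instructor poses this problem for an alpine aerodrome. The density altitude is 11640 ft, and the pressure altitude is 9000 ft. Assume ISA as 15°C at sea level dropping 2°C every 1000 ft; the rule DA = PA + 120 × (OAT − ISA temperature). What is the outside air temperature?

19°C

Density altitude − pressure altitude = 11640 − 9000 = +2640 ft.
At 120 ft/°C that is an ISA deviation of 2640/120 = +22°C.
ISA temperature at 9000 ft = 15 − 2 × (9000/1000) = -3°C.
OAT = ISA + deviation = -3 + (+22) = 19°C.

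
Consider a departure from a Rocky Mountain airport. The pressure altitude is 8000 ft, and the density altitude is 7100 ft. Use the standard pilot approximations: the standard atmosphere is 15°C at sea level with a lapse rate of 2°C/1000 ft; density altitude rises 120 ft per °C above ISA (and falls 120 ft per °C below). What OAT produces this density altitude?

-8.5°C

Density altitude − pressure altitude = 7100 − 8000 = -900 ft.
At 120 ft/°C that is an ISA deviation of -900/120 = -7.5°C.
ISA temperature at 8000 ft = 15 − 2 × (8000/1000) = -1°C.
OAT = ISA + deviation = -1 + (-7.5) = -8.5°C.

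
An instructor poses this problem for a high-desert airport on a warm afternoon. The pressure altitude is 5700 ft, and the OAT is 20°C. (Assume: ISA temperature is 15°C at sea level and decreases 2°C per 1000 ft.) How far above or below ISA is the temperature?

ISA+16.4°C

ISA temperature at 5700 ft = 15 − 2 × (5700/1000) = 3.6°C.
Deviation = OAT − ISA = 20 − 3.6 = +16.4°C.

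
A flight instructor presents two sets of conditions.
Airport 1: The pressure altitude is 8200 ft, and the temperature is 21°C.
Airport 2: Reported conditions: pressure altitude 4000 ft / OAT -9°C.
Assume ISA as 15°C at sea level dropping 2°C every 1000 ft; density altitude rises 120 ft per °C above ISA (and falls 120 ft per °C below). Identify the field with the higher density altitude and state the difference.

Airport 1: ISA temp = -1.4°C, deviation +22.4°C, DA = 8200 + 120 × 22.4 = 10888 ft.
Airport 2: ISA temp = 7°C, deviation -16°C, DA = 4000 + 120 × (-16) = 2080 ft.
Airport 1 is higher by 10888 − 2080 = 8808 ft.

Airport 1 by 8808 ft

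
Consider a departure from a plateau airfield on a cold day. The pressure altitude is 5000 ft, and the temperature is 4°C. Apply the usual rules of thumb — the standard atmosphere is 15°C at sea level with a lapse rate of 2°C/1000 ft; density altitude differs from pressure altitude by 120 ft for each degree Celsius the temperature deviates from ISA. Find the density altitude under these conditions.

ISA temperature at 5000 ft = 15 − 2 × (5000/1000) = 5°C.
ISA deviation = 4 − 5 = -1°C.
Density altitude = 5000 + 120 × (-1) = 5000 + (-120) = 4880 ft.

4880 ft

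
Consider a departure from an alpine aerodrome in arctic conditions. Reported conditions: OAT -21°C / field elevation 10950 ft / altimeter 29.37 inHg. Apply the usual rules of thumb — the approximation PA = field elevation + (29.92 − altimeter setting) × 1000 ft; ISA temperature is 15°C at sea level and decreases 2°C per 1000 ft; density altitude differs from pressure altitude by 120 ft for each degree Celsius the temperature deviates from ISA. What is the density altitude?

Pressure altitude = 10950 + (29.92 − 29.37) × 1000 = 10950 + (+550) = 11500 ft.
ISA temperature at 11500 ft = 15 − 2 × (11500/1000) = -8°C.
ISA deviation = -21 − (-8) = -13°C.
Density altitude = 11500 + 120 × (-13) = 9940 ft.

9940 ft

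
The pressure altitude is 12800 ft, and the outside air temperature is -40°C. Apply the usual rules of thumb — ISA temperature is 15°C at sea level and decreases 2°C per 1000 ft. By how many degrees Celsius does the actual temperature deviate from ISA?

ISA-29.4°C

ISA temperature at 12800 ft = 15 − 2 × (12800/1000) = -10.6°C.
Deviation = OAT − ISA = -40 − (-10.6) = -29.4°C.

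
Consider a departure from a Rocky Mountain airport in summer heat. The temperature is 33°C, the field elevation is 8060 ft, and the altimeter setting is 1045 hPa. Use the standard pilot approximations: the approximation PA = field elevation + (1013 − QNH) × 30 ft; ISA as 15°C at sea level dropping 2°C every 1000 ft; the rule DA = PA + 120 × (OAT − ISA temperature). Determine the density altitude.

10964 ft

Pressure altitude = 8060 + (1013 − 1045) × 30 = 8060 + (-960) = 7100 ft.
ISA temperature at 7100 ft = 15 − 2 × (7100/1000) = 0.8°C.
ISA deviation = 33 − 0.8 = +32.2°C.
Density altitude = 7100 + 120 × (32.2) = 10964 ft.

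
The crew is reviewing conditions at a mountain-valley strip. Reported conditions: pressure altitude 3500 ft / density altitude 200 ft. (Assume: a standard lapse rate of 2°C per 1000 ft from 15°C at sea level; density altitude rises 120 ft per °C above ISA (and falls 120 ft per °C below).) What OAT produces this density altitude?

Density altitude − pressure altitude = 200 − 3500 = -3300 ft.
At 120 ft/°C that is an ISA deviation of -3300/120 = -27.5°C.
ISA temperature at 3500 ft = 15 − 2 × (3500/1000) = 8°C.
OAT = ISA + deviation = 8 + (-27.5) = -19.5°C.

-19.5°C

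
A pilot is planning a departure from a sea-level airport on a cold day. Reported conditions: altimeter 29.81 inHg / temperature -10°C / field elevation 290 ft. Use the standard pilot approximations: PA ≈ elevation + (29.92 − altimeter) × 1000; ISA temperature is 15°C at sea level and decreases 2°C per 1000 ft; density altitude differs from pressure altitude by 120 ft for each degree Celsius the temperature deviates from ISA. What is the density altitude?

-2504 ft

Pressure altitude = 290 + (29.92 − 29.81) × 1000 = 290 + (+110) = 400 ft.
ISA temperature at 400 ft = 15 − 2 × (400/1000) = 14.2°C.
ISA deviation = -10 − 14.2 = -24.2°C.
Density altitude = 400 + 120 × (-24.2) = -2504 ft.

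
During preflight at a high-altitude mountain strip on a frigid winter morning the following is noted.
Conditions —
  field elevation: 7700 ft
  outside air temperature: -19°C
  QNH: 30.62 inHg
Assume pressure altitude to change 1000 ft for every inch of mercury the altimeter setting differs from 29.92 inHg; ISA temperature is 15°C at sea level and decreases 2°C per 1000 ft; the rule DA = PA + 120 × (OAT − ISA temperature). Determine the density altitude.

4600 ft

Pressure altitude = 7700 + (29.92 − 30.62) × 1000 = 7700 + (-700) = 7000 ft.
ISA temperature at 7000 ft = 15 − 2 × (7000/1000) = 1°C.
ISA deviation = -19 − 1 = -20°C.
Density altitude = 7000 + 120 × (-20) = 4600 ft.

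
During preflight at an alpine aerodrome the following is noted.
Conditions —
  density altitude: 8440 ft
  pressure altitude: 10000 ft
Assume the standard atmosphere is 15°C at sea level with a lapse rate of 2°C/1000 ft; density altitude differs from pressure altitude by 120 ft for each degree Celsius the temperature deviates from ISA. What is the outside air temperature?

Density altitude − pressure altitude = 8440 − 10000 = -1560 ft.
At 120 ft/°C that is an ISA deviation of -1560/120 = -13°C.
ISA temperature at 10000 ft = 15 − 2 × (10000/1000) = -5°C.
OAT = ISA + deviation = -5 + (-13) = -18°C.

-18°C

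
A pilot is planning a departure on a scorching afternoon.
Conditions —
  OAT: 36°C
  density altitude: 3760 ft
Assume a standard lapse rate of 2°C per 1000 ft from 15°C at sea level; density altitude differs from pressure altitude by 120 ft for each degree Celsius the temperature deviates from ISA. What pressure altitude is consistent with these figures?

1000 ft

DA = PA + 120 × (OAT − (15 − 2·PA/1000)) = PA + 120·OAT − 1800 + 0.24·PA = 1.24·PA + 120·OAT − 1800.
So 1.24·PA = 3760 − 120 × 36 + 1800 = 1240.
PA = 1240 / 1.24 = 1000 ft.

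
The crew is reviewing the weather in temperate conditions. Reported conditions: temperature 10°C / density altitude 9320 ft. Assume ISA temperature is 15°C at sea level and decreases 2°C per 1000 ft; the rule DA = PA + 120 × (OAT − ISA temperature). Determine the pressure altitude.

DA = PA + 120 × (OAT − (15 − 2·PA/1000)) = PA + 120·OAT − 1800 + 0.24·PA = 1.24·PA + 120·OAT − 1800.
So 1.24·PA = 9320 − 120 × 10 + 1800 = 9920.
PA = 9920 / 1.24 = 8000 ft.

8000 ft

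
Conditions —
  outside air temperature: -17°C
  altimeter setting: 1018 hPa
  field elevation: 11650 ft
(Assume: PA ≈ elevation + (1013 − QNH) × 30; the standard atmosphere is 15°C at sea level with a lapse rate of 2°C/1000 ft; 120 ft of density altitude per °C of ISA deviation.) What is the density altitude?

10420 ft

Pressure altitude = 11650 + (1013 − 1018) × 30 = 11650 + (-150) = 11500 ft.
ISA temperature at 11500 ft = 15 − 2 × (11500/1000) = -8°C.
ISA deviation = -17 − (-8) = -9°C.
Density altitude = 11500 + 120 × (-9) = 10420 ft.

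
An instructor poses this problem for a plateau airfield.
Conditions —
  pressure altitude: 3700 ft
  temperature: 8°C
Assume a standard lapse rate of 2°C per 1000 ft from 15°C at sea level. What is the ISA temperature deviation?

ISA+0.4°C

ISA temperature at 3700 ft = 15 − 2 × (3700/1000) = 7.6°C.
Deviation = OAT − ISA = 8 − 7.6 = +0.4°C.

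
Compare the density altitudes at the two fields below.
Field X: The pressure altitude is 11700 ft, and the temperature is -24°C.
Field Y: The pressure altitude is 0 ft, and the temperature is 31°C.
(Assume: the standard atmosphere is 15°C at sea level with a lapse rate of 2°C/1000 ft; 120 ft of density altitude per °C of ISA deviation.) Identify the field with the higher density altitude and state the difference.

Field X: ISA temp = -8.4°C, deviation -15.6°C, DA = 11700 + 120 × (-15.6) = 9828 ft.
Field Y: ISA temp = 15°C, deviation +16°C, DA = 0 + 120 × 16 = 1920 ft.
Field X is higher by 9828 − 1920 = 7908 ft.

Field X by 7908 ft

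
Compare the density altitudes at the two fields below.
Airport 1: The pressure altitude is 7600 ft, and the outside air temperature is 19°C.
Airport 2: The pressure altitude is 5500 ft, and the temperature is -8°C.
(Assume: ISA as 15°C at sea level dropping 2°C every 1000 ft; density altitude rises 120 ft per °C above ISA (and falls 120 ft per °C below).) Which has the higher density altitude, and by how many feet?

Airport 1: ISA temp = -0.2°C, deviation +19.2°C, DA = 7600 + 120 × 19.2 = 9904 ft.
Airport 2: ISA temp = 4°C, deviation -12°C, DA = 5500 + 120 × (-12) = 4060 ft.
Airport 1 is higher by 9904 − 4060 = 5844 ft.

Airport 1 by 5844 ft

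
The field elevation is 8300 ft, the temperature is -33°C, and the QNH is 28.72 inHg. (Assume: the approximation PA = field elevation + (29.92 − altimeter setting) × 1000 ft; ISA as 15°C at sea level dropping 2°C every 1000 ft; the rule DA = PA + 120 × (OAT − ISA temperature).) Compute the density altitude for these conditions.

6020 ft

Pressure altitude = 8300 + (29.92 − 28.72) × 1000 = 8300 + (+1200) = 9500 ft.
ISA temperature at 9500 ft = 15 − 2 × (9500/1000) = -4°C.
ISA deviation = -33 − (-4) = -29°C.
Density altitude = 9500 + 120 × (-29) = 6020 ft.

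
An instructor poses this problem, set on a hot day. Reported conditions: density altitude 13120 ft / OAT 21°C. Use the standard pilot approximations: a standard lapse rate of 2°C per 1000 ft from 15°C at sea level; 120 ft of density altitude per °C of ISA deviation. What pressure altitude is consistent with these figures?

10000 ft

DA = PA + 120 × (OAT − (15 − 2·PA/1000)) = PA + 120·OAT − 1800 + 0.24·PA = 1.24·PA + 120·OAT − 1800.
So 1.24·PA = 13120 − 120 × 21 + 1800 = 12400.
PA = 12400 / 1.24 = 10000 ft.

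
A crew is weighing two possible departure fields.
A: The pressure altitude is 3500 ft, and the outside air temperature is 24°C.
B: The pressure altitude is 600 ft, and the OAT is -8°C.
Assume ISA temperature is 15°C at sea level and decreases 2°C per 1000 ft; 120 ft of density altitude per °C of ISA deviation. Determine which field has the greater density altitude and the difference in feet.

A: ISA temp = 8°C, deviation +16°C, DA = 3500 + 120 × 16 = 5420 ft.
B: ISA temp = 13.8°C, deviation -21.8°C, DA = 600 + 120 × (-21.8) = -2016 ft.
A is higher by 5420 − (-2016) = 7436 ft.

A by 7436 ft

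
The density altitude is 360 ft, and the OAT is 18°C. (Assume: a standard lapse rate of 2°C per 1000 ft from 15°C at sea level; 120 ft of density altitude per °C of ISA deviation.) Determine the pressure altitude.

DA = PA + 120 × (OAT − (15 − 2·PA/1000)) = PA + 120·OAT − 1800 + 0.24·PA = 1.24·PA + 120·OAT − 1800.
So 1.24·PA = 360 − 120 × 18 + 1800 = 0.
PA = 0 / 1.24 = 0 ft.

0 ft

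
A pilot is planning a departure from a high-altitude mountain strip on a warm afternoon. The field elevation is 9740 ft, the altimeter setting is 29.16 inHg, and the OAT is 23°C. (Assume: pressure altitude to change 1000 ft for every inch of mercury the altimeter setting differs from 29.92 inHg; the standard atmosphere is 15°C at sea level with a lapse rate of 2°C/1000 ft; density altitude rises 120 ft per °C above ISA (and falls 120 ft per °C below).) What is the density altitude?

13980 ft

Pressure altitude = 9740 + (29.92 − 29.16) × 1000 = 9740 + (+760) = 10500 ft.
ISA temperature at 10500 ft = 15 − 2 × (10500/1000) = -6°C.
ISA deviation = 23 − (-6) = +29°C.
Density altitude = 10500 + 120 × (29) = 13980 ft.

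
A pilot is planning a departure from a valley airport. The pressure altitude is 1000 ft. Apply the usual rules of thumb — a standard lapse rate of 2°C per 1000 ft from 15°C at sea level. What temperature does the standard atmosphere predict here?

13°C

ISA temperature = 15 − 2 × (1000/1000) = 15 − 2 = 13°C.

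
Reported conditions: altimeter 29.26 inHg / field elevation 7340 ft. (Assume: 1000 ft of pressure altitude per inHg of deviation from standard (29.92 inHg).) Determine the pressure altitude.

8000 ft

Pressure correction = (29.92 − 29.26) × 1000 = +660 ft.
Pressure altitude = 7340 + (+660) = 8000 ft.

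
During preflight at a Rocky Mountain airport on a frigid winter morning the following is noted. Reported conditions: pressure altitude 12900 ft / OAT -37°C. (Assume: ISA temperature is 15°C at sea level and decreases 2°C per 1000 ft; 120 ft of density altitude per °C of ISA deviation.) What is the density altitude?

ISA temperature at 12900 ft = 15 − 2 × (12900/1000) = -10.8°C.
ISA deviation = -37 − (-10.8) = -26.2°C.
Density altitude = 12900 + 120 × (-26.2) = 12900 + (-3144) = 9756 ft.

9756 ft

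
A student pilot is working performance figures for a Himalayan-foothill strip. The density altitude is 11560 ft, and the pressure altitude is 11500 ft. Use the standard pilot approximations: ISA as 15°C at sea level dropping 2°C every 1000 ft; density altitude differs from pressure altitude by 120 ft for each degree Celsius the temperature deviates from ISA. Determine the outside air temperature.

-7.5°C

Density altitude − pressure altitude = 11560 − 11500 = +60 ft.
At 120 ft/°C that is an ISA deviation of 60/120 = +0.5°C.
ISA temperature at 11500 ft = 15 − 2 × (11500/1000) = -8°C.
OAT = ISA + deviation = -8 + (+0.5) = -7.5°C.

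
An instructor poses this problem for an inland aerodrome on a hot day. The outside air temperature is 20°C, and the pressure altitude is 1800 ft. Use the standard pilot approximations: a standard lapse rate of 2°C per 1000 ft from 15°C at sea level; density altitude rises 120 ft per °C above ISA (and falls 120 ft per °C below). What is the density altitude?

2832 ft

ISA temperature at 1800 ft = 15 − 2 × (1800/1000) = 11.4°C.
ISA deviation = 20 − 11.4 = +8.6°C.
Density altitude = 1800 + 120 × (8.6) = 1800 + (+1032) = 2832 ft.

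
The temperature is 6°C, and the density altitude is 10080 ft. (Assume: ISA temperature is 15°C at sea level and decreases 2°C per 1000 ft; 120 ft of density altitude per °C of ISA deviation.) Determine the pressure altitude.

DA = PA + 120 × (OAT − (15 − 2·PA/1000)) = PA + 120·OAT − 1800 + 0.24·PA = 1.24·PA + 120·OAT − 1800.
So 1.24·PA = 10080 − 120 × 6 + 1800 = 11160.
PA = 11160 / 1.24 = 9000 ft.

9000 ft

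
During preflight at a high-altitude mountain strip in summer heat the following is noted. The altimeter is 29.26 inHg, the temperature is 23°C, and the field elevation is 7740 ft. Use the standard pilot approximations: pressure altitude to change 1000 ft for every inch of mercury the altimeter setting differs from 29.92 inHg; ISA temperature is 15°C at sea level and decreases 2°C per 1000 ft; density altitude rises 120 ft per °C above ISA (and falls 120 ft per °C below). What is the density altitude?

Pressure altitude = 7740 + (29.92 − 29.26) × 1000 = 7740 + (+660) = 8400 ft.
ISA temperature at 8400 ft = 15 − 2 × (8400/1000) = -1.8°C.
ISA deviation = 23 − (-1.8) = +24.8°C.
Density altitude = 8400 + 120 × (24.8) = 11376 ft.

11376 ft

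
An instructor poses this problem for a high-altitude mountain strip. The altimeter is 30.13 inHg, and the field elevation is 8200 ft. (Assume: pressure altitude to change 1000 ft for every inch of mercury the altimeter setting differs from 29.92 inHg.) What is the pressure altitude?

7990 ft

Pressure correction = (29.92 − 30.13) × 1000 = -210 ft.
Pressure altitude = 8200 + (-210) = 7990 ft.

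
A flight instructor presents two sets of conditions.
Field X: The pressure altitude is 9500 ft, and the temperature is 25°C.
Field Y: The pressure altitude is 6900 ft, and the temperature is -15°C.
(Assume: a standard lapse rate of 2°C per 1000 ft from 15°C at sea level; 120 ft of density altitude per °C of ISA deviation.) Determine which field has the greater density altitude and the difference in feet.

Field X: ISA temp = -4°C, deviation +29°C, DA = 9500 + 120 × 29 = 12980 ft.
Field Y: ISA temp = 1.2°C, deviation -16.2°C, DA = 6900 + 120 × (-16.2) = 4956 ft.
Field X is higher by 12980 − 4956 = 8024 ft.

Field X by 8024 ft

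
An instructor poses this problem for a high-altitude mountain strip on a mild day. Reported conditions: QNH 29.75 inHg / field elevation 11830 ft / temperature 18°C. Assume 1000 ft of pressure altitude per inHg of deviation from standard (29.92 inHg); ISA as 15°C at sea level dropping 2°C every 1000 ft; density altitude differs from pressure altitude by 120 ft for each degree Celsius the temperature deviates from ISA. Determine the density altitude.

15240 ft

Pressure altitude = 11830 + (29.92 − 29.75) × 1000 = 11830 + (+170) = 12000 ft.
ISA temperature at 12000 ft = 15 − 2 × (12000/1000) = -9°C.
ISA deviation = 18 − (-9) = +27°C.
Density altitude = 12000 + 120 × (27) = 15240 ft.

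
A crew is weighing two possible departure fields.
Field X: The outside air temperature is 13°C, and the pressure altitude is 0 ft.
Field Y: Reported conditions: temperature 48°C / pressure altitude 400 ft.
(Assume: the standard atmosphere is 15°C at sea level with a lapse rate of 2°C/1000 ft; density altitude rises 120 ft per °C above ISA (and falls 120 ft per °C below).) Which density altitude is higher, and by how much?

Field Y by 4696 ft

Field X: ISA temp = 15°C, deviation -2°C, DA = 0 + 120 × (-2) = -240 ft.
Field Y: ISA temp = 14.2°C, deviation +33.8°C, DA = 400 + 120 × 33.8 = 4456 ft.
Field Y is higher by 4456 − (-240) = 4696 ft.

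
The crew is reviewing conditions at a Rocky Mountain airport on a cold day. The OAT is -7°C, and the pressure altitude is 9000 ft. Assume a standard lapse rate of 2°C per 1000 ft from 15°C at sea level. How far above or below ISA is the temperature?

ISA temperature at 9000 ft = 15 − 2 × (9000/1000) = -3°C.
Deviation = OAT − ISA = -7 − (-3) = -4°C.

ISA-4°C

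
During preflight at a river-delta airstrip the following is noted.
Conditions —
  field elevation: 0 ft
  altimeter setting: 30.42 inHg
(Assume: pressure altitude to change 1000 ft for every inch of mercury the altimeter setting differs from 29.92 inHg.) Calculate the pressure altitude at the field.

-500 ft

Pressure correction = (29.92 − 30.42) × 1000 = -500 ft.
Pressure altitude = 0 + (-500) = -500 ft.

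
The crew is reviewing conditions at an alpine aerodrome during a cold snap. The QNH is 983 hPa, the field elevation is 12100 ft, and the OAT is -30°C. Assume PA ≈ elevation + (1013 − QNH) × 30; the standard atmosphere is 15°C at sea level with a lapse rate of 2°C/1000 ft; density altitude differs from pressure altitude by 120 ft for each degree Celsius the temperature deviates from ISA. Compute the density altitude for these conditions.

Pressure altitude = 12100 + (1013 − 983) × 30 = 12100 + (+900) = 13000 ft.
ISA temperature at 13000 ft = 15 − 2 × (13000/1000) = -11°C.
ISA deviation = -30 − (-11) = -19°C.
Density altitude = 13000 + 120 × (-19) = 10720 ft.

10720 ft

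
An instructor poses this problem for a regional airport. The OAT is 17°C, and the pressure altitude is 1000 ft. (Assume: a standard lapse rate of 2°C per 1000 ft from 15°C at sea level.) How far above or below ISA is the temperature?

ISA+4°C

ISA temperature at 1000 ft = 15 − 2 × (1000/1000) = 13°C.
Deviation = OAT − ISA = 17 − 13 = +4°C.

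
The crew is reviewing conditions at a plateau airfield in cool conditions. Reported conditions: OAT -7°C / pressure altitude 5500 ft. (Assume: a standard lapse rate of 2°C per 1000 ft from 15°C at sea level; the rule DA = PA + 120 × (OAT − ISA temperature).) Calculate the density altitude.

ISA temperature at 5500 ft = 15 − 2 × (5500/1000) = 4°C.
ISA deviation = -7 − 4 = -11°C.
Density altitude = 5500 + 120 × (-11) = 5500 + (-1320) = 4180 ft.

4180 ft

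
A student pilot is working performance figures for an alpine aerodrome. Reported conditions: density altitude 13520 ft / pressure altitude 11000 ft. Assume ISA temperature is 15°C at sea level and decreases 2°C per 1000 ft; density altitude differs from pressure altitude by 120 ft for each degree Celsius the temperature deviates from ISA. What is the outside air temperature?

14°C

Density altitude − pressure altitude = 13520 − 11000 = +2520 ft.
At 120 ft/°C that is an ISA deviation of 2520/120 = +21°C.
ISA temperature at 11000 ft = 15 − 2 × (11000/1000) = -7°C.
OAT = ISA + deviation = -7 + (+21) = 14°C.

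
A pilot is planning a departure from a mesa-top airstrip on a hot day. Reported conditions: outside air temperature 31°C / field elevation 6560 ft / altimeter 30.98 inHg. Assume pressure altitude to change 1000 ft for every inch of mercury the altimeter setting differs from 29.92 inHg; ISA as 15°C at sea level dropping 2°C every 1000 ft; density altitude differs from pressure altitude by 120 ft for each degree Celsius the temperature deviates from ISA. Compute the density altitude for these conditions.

Pressure altitude = 6560 + (29.92 − 30.98) × 1000 = 6560 + (-1060) = 5500 ft.
ISA temperature at 5500 ft = 15 − 2 × (5500/1000) = 4°C.
ISA deviation = 31 − 4 = +27°C.
Density altitude = 5500 + 120 × (27) = 8740 ft.

8740 ft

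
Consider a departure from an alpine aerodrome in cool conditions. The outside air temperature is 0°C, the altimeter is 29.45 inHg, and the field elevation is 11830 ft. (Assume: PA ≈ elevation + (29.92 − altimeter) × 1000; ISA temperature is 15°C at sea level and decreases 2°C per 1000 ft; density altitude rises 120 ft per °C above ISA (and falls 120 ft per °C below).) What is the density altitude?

Pressure altitude = 11830 + (29.92 − 29.45) × 1000 = 11830 + (+470) = 12300 ft.
ISA temperature at 12300 ft = 15 − 2 × (12300/1000) = -9.6°C.
ISA deviation = 0 − (-9.6) = +9.6°C.
Density altitude = 12300 + 120 × (9.6) = 13452 ft.

13452 ft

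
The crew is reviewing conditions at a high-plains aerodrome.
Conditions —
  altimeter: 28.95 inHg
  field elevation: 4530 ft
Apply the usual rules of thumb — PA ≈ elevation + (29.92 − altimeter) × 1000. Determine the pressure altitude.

5500 ft

Pressure correction = (29.92 − 28.95) × 1000 = +970 ft.
Pressure altitude = 4530 + (+970) = 5500 ft.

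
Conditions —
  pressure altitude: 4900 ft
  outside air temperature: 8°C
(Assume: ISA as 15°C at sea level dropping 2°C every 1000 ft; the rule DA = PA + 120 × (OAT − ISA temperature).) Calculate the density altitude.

5236 ft

ISA temperature at 4900 ft = 15 − 2 × (4900/1000) = 5.2°C.
ISA deviation = 8 − 5.2 = +2.8°C.
Density altitude = 4900 + 120 × (2.8) = 4900 + (+336) = 5236 ft.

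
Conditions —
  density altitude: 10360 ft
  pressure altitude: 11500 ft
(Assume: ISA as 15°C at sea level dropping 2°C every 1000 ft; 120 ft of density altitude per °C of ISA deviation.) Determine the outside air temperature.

-17.5°C

Density altitude − pressure altitude = 10360 − 11500 = -1140 ft.
At 120 ft/°C that is an ISA deviation of -1140/120 = -9.5°C.
ISA temperature at 11500 ft = 15 − 2 × (11500/1000) = -8°C.
OAT = ISA + deviation = -8 + (-9.5) = -17.5°C.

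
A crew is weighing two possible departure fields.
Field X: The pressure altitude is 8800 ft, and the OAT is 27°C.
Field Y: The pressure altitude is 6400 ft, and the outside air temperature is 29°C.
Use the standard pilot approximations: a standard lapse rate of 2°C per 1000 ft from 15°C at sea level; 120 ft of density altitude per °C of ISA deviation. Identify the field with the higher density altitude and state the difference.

Field X: ISA temp = -2.6°C, deviation +29.6°C, DA = 8800 + 120 × 29.6 = 12352 ft.
Field Y: ISA temp = 2.2°C, deviation +26.8°C, DA = 6400 + 120 × 26.8 = 9616 ft.
Field X is higher by 12352 − 9616 = 2736 ft.

Field X by 2736 ft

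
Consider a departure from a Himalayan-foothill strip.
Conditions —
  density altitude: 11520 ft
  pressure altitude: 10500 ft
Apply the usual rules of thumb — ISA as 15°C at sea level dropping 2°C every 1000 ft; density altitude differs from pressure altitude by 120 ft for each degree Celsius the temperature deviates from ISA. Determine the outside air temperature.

2.5°C

Density altitude − pressure altitude = 11520 − 10500 = +1020 ft.
At 120 ft/°C that is an ISA deviation of 1020/120 = +8.5°C.
ISA temperature at 10500 ft = 15 − 2 × (10500/1000) = -6°C.
OAT = ISA + deviation = -6 + (+8.5) = 2.5°C.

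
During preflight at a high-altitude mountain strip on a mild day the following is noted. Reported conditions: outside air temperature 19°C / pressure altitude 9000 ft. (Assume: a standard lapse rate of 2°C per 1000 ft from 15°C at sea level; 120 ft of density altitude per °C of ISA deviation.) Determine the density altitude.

ISA temperature at 9000 ft = 15 − 2 × (9000/1000) = -3°C.
ISA deviation = 19 − (-3) = +22°C.
Density altitude = 9000 + 120 × (22) = 9000 + (+2640) = 11640 ft.

11640 ft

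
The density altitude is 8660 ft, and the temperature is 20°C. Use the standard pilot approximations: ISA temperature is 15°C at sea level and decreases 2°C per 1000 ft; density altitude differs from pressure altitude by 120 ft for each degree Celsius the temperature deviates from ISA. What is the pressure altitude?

6500 ft

DA = PA + 120 × (OAT − (15 − 2·PA/1000)) = PA + 120·OAT − 1800 + 0.24·PA = 1.24·PA + 120·OAT − 1800.
So 1.24·PA = 8660 − 120 × 20 + 1800 = 8060.
PA = 8060 / 1.24 = 6500 ft.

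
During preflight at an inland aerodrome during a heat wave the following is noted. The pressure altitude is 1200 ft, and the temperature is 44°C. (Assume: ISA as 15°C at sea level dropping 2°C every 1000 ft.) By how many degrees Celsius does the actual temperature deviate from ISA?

ISA temperature at 1200 ft = 15 − 2 × (1200/1000) = 12.6°C.
Deviation = OAT − ISA = 44 − 12.6 = +31.4°C.

ISA+31.4°C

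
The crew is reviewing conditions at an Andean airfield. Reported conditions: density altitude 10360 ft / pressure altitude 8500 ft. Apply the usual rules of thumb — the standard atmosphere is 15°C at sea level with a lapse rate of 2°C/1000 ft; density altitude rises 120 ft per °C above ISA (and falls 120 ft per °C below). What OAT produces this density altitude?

Density altitude − pressure altitude = 10360 − 8500 = +1860 ft.
At 120 ft/°C that is an ISA deviation of 1860/120 = +15.5°C.
ISA temperature at 8500 ft = 15 − 2 × (8500/1000) = -2°C.
OAT = ISA + deviation = -2 + (+15.5) = 13.5°C.

13.5°C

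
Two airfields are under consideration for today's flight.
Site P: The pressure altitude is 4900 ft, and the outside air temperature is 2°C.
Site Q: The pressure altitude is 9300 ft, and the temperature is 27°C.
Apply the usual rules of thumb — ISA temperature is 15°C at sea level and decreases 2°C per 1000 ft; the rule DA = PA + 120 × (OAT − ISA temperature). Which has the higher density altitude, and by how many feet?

Site P: ISA temp = 5.2°C, deviation -3.2°C, DA = 4900 + 120 × (-3.2) = 4516 ft.
Site Q: ISA temp = -3.6°C, deviation +30.6°C, DA = 9300 + 120 × 30.6 = 12972 ft.
Site Q is higher by 12972 − 4516 = 8456 ft.

Site Q by 8456 ft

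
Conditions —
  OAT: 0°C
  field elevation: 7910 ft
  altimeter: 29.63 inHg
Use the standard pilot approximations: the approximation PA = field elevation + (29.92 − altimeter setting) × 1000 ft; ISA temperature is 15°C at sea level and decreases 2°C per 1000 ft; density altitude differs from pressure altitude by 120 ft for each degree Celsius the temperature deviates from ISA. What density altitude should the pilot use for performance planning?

8368 ft

Pressure altitude = 7910 + (29.92 − 29.63) × 1000 = 7910 + (+290) = 8200 ft.
ISA temperature at 8200 ft = 15 − 2 × (8200/1000) = -1.4°C.
ISA deviation = 0 − (-1.4) = +1.4°C.
Density altitude = 8200 + 120 × (1.4) = 8368 ft.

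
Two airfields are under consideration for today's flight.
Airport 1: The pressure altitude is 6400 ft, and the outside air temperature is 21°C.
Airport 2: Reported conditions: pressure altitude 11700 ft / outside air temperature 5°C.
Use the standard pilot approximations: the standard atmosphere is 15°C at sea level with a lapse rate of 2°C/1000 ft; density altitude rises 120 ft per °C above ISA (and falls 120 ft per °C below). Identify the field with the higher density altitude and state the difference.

Airport 2 by 4652 ft

Airport 1: ISA temp = 2.2°C, deviation +18.8°C, DA = 6400 + 120 × 18.8 = 8656 ft.
Airport 2: ISA temp = -8.4°C, deviation +13.4°C, DA = 11700 + 120 × 13.4 = 13308 ft.
Airport 2 is higher by 13308 − 8656 = 4652 ft.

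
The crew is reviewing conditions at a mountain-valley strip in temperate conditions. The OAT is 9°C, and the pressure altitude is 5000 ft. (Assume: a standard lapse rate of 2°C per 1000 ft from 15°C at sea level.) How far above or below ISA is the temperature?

ISA+4°C

ISA temperature at 5000 ft = 15 − 2 × (5000/1000) = 5°C.
Deviation = OAT − ISA = 9 − 5 = +4°C.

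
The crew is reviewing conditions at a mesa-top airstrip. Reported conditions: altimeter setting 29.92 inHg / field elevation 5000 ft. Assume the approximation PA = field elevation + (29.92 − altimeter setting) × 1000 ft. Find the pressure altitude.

5000 ft

Pressure correction = (29.92 − 29.92) × 1000 = 0 ft.
Pressure altitude = 5000 + (0) = 5000 ft.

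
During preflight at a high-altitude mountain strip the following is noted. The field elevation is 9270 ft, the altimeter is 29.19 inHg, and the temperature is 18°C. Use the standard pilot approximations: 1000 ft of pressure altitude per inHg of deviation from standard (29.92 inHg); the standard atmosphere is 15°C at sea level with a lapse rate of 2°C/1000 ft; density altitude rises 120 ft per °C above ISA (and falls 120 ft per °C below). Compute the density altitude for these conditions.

Pressure altitude = 9270 + (29.92 − 29.19) × 1000 = 9270 + (+730) = 10000 ft.
ISA temperature at 10000 ft = 15 − 2 × (10000/1000) = -5°C.
ISA deviation = 18 − (-5) = +23°C.
Density altitude = 10000 + 120 × (23) = 12760 ft.

12760 ft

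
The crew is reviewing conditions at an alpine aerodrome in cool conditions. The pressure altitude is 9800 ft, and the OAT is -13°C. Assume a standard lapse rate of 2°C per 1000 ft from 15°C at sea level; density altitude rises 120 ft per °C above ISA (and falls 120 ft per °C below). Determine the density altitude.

ISA temperature at 9800 ft = 15 − 2 × (9800/1000) = -4.6°C.
ISA deviation = -13 − (-4.6) = -8.4°C.
Density altitude = 9800 + 120 × (-8.4) = 9800 + (-1008) = 8792 ft.

8792 ft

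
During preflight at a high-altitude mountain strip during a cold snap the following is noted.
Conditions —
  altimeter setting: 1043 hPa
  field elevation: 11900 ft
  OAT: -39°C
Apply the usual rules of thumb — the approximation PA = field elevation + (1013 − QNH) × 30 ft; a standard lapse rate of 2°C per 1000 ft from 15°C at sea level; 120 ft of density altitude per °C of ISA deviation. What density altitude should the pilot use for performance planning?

Pressure altitude = 11900 + (1013 − 1043) × 30 = 11900 + (-900) = 11000 ft.
ISA temperature at 11000 ft = 15 − 2 × (11000/1000) = -7°C.
ISA deviation = -39 − (-7) = -32°C.
Density altitude = 11000 + 120 × (-32) = 7160 ft.

7160 ft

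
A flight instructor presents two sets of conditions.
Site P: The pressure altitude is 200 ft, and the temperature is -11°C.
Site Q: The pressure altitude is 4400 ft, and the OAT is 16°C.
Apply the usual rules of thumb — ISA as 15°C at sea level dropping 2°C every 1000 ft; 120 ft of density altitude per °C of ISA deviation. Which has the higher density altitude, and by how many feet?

Site Q by 8448 ft

Site P: ISA temp = 14.6°C, deviation -25.6°C, DA = 200 + 120 × (-25.6) = -2872 ft.
Site Q: ISA temp = 6.2°C, deviation +9.8°C, DA = 4400 + 120 × 9.8 = 5576 ft.
Site Q is higher by 5576 − (-2872) = 8448 ft.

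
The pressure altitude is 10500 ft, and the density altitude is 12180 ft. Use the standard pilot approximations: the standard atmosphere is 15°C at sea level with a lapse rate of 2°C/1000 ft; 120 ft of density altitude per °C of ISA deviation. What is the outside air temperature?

8°C

Density altitude − pressure altitude = 12180 − 10500 = +1680 ft.
At 120 ft/°C that is an ISA deviation of 1680/120 = +14°C.
ISA temperature at 10500 ft = 15 − 2 × (10500/1000) = -6°C.
OAT = ISA + deviation = -6 + (+14) = 8°C.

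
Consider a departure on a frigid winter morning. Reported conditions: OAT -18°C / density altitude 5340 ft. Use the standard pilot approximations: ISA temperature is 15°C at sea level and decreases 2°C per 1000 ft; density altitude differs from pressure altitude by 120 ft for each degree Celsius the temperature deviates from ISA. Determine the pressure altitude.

7500 ft

DA = PA + 120 × (OAT − (15 − 2·PA/1000)) = PA + 120·OAT − 1800 + 0.24·PA = 1.24·PA + 120·OAT − 1800.
So 1.24·PA = 5340 − 120 × (-18) + 1800 = 9300.
PA = 9300 / 1.24 = 7500 ft.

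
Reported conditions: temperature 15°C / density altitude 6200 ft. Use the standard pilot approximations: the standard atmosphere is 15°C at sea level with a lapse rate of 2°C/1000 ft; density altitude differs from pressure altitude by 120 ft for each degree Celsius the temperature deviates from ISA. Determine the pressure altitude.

DA = PA + 120 × (OAT − (15 − 2·PA/1000)) = PA + 120·OAT − 1800 + 0.24·PA = 1.24·PA + 120·OAT − 1800.
So 1.24·PA = 6200 − 120 × 15 + 1800 = 6200.
PA = 6200 / 1.24 = 5000 ft.

5000 ft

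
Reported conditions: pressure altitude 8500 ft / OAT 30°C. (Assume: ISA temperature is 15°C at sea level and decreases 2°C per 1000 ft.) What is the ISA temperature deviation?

ISA temperature at 8500 ft = 15 − 2 × (8500/1000) = -2°C.
Deviation = OAT − ISA = 30 − (-2) = +32°C.

ISA+32°C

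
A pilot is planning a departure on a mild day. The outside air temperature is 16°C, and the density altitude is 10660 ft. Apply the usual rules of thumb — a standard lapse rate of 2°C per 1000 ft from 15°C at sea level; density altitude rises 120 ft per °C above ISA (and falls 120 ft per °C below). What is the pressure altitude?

8500 ft

DA = PA + 120 × (OAT − (15 − 2·PA/1000)) = PA + 120·OAT − 1800 + 0.24·PA = 1.24·PA + 120·OAT − 1800.
So 1.24·PA = 10660 − 120 × 16 + 1800 = 10540.
PA = 10540 / 1.24 = 8500 ft.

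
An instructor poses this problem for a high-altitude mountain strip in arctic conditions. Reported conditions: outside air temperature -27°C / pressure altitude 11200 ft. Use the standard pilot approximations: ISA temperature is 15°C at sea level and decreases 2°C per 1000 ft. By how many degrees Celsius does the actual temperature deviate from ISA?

ISA-19.6°C

ISA temperature at 11200 ft = 15 − 2 × (11200/1000) = -7.4°C.
Deviation = OAT − ISA = -27 − (-7.4) = -19.6°C.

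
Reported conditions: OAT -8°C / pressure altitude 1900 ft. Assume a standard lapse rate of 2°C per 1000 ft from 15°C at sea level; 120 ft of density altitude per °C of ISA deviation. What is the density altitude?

-404 ft

ISA temperature at 1900 ft = 15 − 2 × (1900/1000) = 11.2°C.
ISA deviation = -8 − 11.2 = -19.2°C.
Density altitude = 1900 + 120 × (-19.2) = 1900 + (-2304) = -404 ft.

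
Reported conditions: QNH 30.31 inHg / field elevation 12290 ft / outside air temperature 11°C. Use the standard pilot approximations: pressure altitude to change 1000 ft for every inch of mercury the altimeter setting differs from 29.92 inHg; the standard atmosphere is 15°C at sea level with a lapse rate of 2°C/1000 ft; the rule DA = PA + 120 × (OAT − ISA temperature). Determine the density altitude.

14276 ft

Pressure altitude = 12290 + (29.92 − 30.31) × 1000 = 12290 + (-390) = 11900 ft.
ISA temperature at 11900 ft = 15 − 2 × (11900/1000) = -8.8°C.
ISA deviation = 11 − (-8.8) = +19.8°C.
Density altitude = 11900 + 120 × (19.8) = 14276 ft.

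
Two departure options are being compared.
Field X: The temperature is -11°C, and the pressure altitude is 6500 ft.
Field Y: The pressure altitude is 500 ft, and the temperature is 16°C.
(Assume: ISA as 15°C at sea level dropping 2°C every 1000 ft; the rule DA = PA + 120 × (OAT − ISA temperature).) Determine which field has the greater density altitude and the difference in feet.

Field X: ISA temp = 2°C, deviation -13°C, DA = 6500 + 120 × (-13) = 4940 ft.
Field Y: ISA temp = 14°C, deviation +2°C, DA = 500 + 120 × 2 = 740 ft.
Field X is higher by 4940 − 740 = 4200 ft.

Field X by 4200 ft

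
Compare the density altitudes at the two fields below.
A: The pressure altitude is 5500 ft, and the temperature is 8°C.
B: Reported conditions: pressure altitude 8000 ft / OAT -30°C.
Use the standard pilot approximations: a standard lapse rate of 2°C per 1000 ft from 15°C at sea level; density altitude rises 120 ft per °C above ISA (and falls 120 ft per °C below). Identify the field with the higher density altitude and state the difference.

A: ISA temp = 4°C, deviation +4°C, DA = 5500 + 120 × 4 = 5980 ft.
B: ISA temp = -1°C, deviation -29°C, DA = 8000 + 120 × (-29) = 4520 ft.
A is higher by 5980 − 4520 = 1460 ft.

A by 1460 ft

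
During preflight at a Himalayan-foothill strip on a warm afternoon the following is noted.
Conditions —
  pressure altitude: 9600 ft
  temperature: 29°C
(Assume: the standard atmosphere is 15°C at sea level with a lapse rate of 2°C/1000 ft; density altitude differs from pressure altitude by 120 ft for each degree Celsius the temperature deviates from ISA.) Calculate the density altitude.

ISA temperature at 9600 ft = 15 − 2 × (9600/1000) = -4.2°C.
ISA deviation = 29 − (-4.2) = +33.2°C.
Density altitude = 9600 + 120 × (33.2) = 9600 + (+3984) = 13584 ft.

13584 ft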